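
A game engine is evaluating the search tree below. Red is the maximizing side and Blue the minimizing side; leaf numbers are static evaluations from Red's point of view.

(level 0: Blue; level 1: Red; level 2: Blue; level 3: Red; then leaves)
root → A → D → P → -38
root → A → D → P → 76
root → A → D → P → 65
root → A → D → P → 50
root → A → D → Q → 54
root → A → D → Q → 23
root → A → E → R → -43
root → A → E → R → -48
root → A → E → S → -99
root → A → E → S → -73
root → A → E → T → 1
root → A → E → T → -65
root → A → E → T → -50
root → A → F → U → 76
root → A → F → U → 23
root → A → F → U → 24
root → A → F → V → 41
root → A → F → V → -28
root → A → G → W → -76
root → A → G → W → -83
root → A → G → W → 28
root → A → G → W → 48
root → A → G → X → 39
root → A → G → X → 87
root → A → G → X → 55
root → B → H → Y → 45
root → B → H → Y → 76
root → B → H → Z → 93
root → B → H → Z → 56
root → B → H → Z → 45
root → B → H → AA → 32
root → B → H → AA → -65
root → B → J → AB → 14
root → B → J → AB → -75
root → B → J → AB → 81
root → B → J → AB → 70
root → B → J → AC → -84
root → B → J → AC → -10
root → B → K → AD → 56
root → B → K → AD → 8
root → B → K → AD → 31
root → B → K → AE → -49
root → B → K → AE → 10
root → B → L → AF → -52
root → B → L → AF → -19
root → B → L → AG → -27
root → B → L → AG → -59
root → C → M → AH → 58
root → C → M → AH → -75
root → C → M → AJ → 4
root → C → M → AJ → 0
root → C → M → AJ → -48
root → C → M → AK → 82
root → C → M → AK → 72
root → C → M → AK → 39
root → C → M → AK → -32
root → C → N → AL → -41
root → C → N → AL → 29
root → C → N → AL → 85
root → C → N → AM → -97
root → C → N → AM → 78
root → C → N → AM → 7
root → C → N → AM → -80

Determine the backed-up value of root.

P (Red): max(-38, 76, 65, 50) = 76
Q (Red): max(54, 23) = 54
D (Blue): min(76, 54) = 54
R (Red): max(-43, -48) = -43
S (Red): max(-99, -73) = -73
T (Red): max(1, -65, -50) = 1
E (Blue): min(-43, -73, 1) = -73
U (Red): max(76, 23, 24) = 76
V (Red): max(41, -28) = 41
F (Blue): min(76, 41) = 41
W (Red): max(-76, -83, 28, 48) = 48
X (Red): max(39, 87, 55) = 87
G (Blue): min(48, 87) = 48
A (Red): max(54, -73, 41, 48) = 54
Y (Red): max(45, 76) = 76
Z (Red): max(93, 56, 45) = 93
AA (Red): max(32, -65) = 32
H (Blue): min(76, 93, 32) = 32
AB (Red): max(14, -75, 81, 70) = 81
AC (Red): max(-84, -10) = -10
J (Blue): min(81, -10) = -10
AD (Red): max(56, 8, 31) = 56
AE (Red): max(-49, 10) = 10
K (Blue): min(56, 10) = 10
AF (Red): max(-52, -19) = -19
AG (Red): max(-27, -59) = -27
L (Blue): min(-19, -27) = -27
B (Red): max(32, -10, 10, -27) = 32
AH (Red): max(58, -75) = 58
AJ (Red): max(4, 0, -48) = 4
AK (Red): max(82, 72, 39, -32) = 82
M (Blue): min(58, 4, 82) = 4
AL (Red): max(-41, 29, 85) = 85
AM (Red): max(-97, 78, 7, -80) = 78
N (Blue): min(85, 78) = 78
C (Red): max(4, 78) = 78
root (Blue): min(54, 32, 78) = 32

32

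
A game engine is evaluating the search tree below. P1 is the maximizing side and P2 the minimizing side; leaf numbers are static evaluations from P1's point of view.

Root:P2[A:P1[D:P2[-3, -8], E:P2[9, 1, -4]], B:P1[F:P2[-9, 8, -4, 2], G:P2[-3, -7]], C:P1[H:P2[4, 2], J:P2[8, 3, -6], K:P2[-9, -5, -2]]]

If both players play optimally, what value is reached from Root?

D (P2): min(-3, -8) = -8
E (P2): min(9, 1, -4) = -4
A (P1): max(-8, -4) = -4
F (P2): min(-9, 8, -4, 2) = -9
G (P2): min(-3, -7) = -7
B (P1): max(-9, -7) = -7
H (P2): min(4, 2) = 2
J (P2): min(8, 3, -6) = -6
K (P2): min(-9, -5, -2) = -9
C (P1): max(2, -6, -9) = 2
Root (P2): min(-4, -7, 2) = -7

-7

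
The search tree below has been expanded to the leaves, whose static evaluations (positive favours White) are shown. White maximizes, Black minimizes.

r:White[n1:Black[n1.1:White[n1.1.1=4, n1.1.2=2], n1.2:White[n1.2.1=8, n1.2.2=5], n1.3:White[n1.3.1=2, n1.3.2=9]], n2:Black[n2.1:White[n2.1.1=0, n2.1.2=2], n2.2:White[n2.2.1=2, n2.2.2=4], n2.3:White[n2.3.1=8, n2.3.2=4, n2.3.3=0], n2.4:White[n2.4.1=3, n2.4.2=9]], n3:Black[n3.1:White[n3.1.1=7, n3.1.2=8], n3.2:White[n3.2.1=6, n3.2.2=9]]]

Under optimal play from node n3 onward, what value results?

n3.1 (White): max(7, 8) = 8
n3.2 (White): max(6, 9) = 9
n3 (Black): min(8, 9) = 8

8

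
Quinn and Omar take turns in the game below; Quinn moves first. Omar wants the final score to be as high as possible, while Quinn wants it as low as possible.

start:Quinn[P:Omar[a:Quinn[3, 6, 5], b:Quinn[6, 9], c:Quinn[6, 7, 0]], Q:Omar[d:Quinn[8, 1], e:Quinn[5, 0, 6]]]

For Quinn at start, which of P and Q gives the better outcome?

Q

a (Quinn): min(3, 6, 5) = 3
b (Quinn): min(6, 9) = 6
c (Quinn): min(6, 7, 0) = 0
P (Omar): max(3, 6, 0) = 6
d (Quinn): min(8, 1) = 1
e (Quinn): min(5, 0, 6) = 0
Q (Omar): max(1, 0) = 1
Quinn prefers the lower value; P=6, Q=1. Q is better since 1 < 6.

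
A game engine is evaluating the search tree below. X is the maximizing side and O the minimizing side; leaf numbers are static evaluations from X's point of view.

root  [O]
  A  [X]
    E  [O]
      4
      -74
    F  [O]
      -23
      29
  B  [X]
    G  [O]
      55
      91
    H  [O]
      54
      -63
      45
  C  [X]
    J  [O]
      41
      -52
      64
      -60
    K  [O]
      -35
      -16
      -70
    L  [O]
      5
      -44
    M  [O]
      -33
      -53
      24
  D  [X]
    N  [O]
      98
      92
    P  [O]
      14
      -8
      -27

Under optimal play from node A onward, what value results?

E (O): min(4, -74) = -74
F (O): min(-23, 29) = -23
A (X): max(-74, -23) = -23

-23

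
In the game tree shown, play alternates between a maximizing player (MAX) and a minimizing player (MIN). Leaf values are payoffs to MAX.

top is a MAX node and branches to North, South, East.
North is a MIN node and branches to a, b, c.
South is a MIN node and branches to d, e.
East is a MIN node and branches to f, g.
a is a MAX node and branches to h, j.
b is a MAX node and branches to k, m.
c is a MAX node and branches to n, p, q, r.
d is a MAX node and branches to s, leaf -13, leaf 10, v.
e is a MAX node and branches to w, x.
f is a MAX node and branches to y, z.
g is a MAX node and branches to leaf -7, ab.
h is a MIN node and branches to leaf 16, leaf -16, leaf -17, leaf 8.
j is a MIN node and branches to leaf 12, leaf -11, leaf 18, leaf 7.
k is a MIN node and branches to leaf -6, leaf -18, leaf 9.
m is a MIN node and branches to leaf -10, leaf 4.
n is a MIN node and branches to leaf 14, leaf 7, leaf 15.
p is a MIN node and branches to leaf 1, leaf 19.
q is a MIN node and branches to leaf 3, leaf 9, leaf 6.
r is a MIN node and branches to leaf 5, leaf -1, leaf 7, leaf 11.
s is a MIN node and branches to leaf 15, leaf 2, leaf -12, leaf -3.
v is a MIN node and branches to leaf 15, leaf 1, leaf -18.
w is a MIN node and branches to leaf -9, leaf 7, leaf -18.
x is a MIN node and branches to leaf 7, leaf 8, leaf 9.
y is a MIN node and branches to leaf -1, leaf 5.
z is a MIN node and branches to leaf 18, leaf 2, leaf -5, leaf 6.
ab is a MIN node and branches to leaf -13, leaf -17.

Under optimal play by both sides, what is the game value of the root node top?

h (MIN): min(16, -16, -17, 8) = -17
j (MIN): min(12, -11, 18, 7) = -11
a (MAX): max(-17, -11) = -11
k (MIN): min(-6, -18, 9) = -18
m (MIN): min(-10, 4) = -10
b (MAX): max(-18, -10) = -10
n (MIN): min(14, 7, 15) = 7
p (MIN): min(1, 19) = 1
q (MIN): min(3, 9, 6) = 3
r (MIN): min(5, -1, 7, 11) = -1
c (MAX): max(7, 1, 3, -1) = 7
North (MIN): min(-11, -10, 7) = -11
s (MIN): min(15, 2, -12, -3) = -12
v (MIN): min(15, 1, -18) = -18
d (MAX): max(-12, -13, 10, -18) = 10
w (MIN): min(-9, 7, -18) = -18
x (MIN): min(7, 8, 9) = 7
e (MAX): max(-18, 7) = 7
South (MIN): min(10, 7) = 7
y (MIN): min(-1, 5) = -1
z (MIN): min(18, 2, -5, 6) = -5
f (MAX): max(-1, -5) = -1
ab (MIN): min(-13, -17) = -17
g (MAX): max(-7, -17) = -7
East (MIN): min(-1, -7) = -7
top (MAX): max(-11, 7, -7) = 7

7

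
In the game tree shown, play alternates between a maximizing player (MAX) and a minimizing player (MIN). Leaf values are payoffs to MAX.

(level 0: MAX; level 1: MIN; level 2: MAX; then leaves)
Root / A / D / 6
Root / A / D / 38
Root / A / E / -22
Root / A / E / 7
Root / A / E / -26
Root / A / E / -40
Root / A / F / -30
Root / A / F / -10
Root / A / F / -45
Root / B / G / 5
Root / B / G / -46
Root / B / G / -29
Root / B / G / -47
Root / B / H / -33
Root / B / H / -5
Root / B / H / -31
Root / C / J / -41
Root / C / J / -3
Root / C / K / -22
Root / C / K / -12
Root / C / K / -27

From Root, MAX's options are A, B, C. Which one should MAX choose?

B

D (MAX): max(6, 38) = 38
E (MAX): max(-22, 7, -26, -40) = 7
F (MAX): max(-30, -10, -45) = -10
A (MIN): min(38, 7, -10) = -10
G (MAX): max(5, -46, -29, -47) = 5
H (MAX): max(-33, -5, -31) = -5
B (MIN): min(5, -5) = -5
J (MAX): max(-41, -3) = -3
K (MAX): max(-22, -12, -27) = -12
C (MIN): min(-3, -12) = -12
Root (MAX): max(-10, -5, -12) = -5
MAX at Root wants the highest of {A=-10, B=-5, C=-12}, so chooses B.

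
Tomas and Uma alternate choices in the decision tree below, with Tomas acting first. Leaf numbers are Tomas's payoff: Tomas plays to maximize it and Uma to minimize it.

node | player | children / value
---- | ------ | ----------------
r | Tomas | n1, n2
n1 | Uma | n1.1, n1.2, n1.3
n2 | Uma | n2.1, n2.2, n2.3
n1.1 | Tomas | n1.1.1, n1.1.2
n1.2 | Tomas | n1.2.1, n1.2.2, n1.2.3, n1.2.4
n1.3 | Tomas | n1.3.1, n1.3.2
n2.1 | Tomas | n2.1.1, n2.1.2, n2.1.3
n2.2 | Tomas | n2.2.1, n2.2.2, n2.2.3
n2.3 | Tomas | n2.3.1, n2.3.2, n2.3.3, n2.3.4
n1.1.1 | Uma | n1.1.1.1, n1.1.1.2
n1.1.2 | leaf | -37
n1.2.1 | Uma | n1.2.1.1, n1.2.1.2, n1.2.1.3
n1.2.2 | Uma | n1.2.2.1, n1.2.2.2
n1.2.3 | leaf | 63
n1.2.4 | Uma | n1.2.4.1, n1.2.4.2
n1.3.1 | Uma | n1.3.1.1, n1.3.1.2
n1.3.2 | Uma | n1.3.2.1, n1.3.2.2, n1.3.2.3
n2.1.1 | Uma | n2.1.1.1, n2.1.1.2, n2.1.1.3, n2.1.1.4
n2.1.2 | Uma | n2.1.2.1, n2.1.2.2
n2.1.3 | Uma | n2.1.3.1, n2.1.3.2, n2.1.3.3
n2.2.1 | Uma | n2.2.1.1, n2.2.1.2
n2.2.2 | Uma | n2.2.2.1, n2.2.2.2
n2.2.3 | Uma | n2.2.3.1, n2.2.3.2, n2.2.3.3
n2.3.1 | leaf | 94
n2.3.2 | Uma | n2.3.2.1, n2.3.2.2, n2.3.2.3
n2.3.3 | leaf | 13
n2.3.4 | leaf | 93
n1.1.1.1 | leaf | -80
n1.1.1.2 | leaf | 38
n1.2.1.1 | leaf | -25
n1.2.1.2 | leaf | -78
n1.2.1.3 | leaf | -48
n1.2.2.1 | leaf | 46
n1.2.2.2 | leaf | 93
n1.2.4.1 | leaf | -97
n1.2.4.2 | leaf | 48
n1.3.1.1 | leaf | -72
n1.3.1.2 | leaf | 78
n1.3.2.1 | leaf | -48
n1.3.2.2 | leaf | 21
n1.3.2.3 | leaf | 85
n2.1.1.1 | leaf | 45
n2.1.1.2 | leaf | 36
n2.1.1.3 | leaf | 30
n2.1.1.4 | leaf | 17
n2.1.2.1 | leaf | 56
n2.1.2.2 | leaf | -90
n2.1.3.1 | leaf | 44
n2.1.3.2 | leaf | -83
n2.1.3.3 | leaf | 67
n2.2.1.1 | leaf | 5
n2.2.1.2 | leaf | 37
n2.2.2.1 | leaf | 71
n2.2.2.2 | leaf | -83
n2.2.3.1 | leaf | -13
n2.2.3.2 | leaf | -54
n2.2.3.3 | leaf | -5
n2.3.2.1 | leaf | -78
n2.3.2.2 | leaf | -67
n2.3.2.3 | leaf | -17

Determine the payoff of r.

5

n1.1.1 (Uma): min(-80, 38) = -80
n1.1 (Tomas): max(-80, -37) = -37
n1.2.1 (Uma): min(-25, -78, -48) = -78
n1.2.2 (Uma): min(46, 93) = 46
n1.2.4 (Uma): min(-97, 48) = -97
n1.2 (Tomas): max(-78, 46, 63, -97) = 63
n1.3.1 (Uma): min(-72, 78) = -72
n1.3.2 (Uma): min(-48, 21, 85) = -48
n1.3 (Tomas): max(-72, -48) = -48
n1 (Uma): min(-37, 63, -48) = -48
n2.1.1 (Uma): min(45, 36, 30, 17) = 17
n2.1.2 (Uma): min(56, -90) = -90
n2.1.3 (Uma): min(44, -83, 67) = -83
n2.1 (Tomas): max(17, -90, -83) = 17
n2.2.1 (Uma): min(5, 37) = 5
n2.2.2 (Uma): min(71, -83) = -83
n2.2.3 (Uma): min(-13, -54, -5) = -54
n2.2 (Tomas): max(5, -83, -54) = 5
n2.3.2 (Uma): min(-78, -67, -17) = -78
n2.3 (Tomas): max(94, -78, 13, 93) = 94
n2 (Uma): min(17, 5, 94) = 5
r (Tomas): max(-48, 5) = 5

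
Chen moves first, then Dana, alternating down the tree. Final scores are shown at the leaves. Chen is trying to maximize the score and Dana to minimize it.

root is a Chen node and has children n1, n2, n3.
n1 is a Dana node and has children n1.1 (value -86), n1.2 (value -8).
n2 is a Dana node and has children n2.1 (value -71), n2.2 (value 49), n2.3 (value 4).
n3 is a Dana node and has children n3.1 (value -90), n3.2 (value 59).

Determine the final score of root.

n1 (Dana): min(-86, -8) = -86
n2 (Dana): min(-71, 49, 4) = -71
n3 (Dana): min(-90, 59) = -90
root (Chen): max(-86, -71, -90) = -71

-71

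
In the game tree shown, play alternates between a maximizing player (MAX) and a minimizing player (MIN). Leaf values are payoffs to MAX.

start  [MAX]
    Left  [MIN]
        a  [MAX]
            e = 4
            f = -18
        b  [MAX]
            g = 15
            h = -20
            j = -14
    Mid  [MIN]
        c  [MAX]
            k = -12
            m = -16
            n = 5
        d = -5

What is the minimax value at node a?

a (MAX): max(4, -18) = 4

4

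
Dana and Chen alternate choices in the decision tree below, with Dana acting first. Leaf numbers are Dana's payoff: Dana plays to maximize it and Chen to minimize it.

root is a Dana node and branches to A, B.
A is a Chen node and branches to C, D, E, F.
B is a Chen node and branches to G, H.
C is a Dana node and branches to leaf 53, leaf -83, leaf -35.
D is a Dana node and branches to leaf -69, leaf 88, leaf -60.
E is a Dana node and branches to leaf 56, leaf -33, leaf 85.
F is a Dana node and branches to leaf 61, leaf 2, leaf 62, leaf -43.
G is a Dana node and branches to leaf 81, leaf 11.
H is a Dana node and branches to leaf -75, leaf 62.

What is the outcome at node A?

C (Dana): max(53, -83, -35) = 53
D (Dana): max(-69, 88, -60) = 88
E (Dana): max(56, -33, 85) = 85
F (Dana): max(61, 2, 62, -43) = 62
A (Chen): min(53, 88, 85, 62) = 53

53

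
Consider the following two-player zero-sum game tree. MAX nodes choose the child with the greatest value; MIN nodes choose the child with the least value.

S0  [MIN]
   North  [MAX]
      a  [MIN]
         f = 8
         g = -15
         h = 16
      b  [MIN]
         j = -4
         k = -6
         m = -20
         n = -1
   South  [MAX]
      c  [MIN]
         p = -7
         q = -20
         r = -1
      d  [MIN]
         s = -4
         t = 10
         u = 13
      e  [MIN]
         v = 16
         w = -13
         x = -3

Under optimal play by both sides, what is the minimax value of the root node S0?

-15

a (MIN): min(8, -15, 16) = -15
b (MIN): min(-4, -6, -20, -1) = -20
North (MAX): max(-15, -20) = -15
c (MIN): min(-7, -20, -1) = -20
d (MIN): min(-4, 10, 13) = -4
e (MIN): min(16, -13, -3) = -13
South (MAX): max(-20, -4, -13) = -4
S0 (MIN): min(-15, -4) = -15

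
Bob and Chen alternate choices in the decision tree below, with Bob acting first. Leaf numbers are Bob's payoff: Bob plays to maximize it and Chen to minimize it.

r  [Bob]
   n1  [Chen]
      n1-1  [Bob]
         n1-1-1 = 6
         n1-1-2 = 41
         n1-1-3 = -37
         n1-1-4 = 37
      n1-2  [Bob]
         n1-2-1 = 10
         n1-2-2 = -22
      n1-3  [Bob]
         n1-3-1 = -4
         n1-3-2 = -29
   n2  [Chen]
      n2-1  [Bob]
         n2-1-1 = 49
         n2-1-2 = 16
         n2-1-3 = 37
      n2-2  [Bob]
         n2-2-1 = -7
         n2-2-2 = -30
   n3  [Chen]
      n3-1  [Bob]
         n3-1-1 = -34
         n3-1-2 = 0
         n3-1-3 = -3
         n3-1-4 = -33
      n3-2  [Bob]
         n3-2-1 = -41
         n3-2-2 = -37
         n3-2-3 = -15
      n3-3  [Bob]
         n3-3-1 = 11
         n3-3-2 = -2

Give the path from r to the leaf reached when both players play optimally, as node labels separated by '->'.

r -> n1 -> n1-3 -> n1-3-1

n1-1 (Bob): max(6, 41, -37, 37) = 41
n1-2 (Bob): max(10, -22) = 10
n1-3 (Bob): max(-4, -29) = -4
n1 (Chen): min(41, 10, -4) = -4
n2-1 (Bob): max(49, 16, 37) = 49
n2-2 (Bob): max(-7, -30) = -7
n2 (Chen): min(49, -7) = -7
n3-1 (Bob): max(-34, 0, -3, -33) = 0
n3-2 (Bob): max(-41, -37, -15) = -15
n3-3 (Bob): max(11, -2) = 11
n3 (Chen): min(0, -15, 11) = -15
r (Bob): max(-4, -7, -15) = -4
At r, Bob picks n1 (highest: -4).
At n1, Chen picks n1-3 (lowest: -4).
At n1-3, Bob picks n1-3-1 (highest: -4).
Terminal value -4.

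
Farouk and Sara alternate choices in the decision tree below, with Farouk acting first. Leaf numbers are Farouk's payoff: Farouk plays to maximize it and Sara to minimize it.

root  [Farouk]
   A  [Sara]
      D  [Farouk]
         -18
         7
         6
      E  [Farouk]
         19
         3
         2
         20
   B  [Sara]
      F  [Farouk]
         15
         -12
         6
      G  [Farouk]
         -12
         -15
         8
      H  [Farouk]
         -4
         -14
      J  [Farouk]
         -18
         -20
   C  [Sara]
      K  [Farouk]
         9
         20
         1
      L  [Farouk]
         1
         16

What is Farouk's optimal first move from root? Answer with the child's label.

C

D (Farouk): max(-18, 7, 6) = 7
E (Farouk): max(19, 3, 2, 20) = 20
A (Sara): min(7, 20) = 7
F (Farouk): max(15, -12, 6) = 15
G (Farouk): max(-12, -15, 8) = 8
H (Farouk): max(-4, -14) = -4
J (Farouk): max(-18, -20) = -18
B (Sara): min(15, 8, -4, -18) = -18
K (Farouk): max(9, 20, 1) = 20
L (Farouk): max(1, 16) = 16
C (Sara): min(20, 16) = 16
root (Farouk): max(7, -18, 16) = 16
Farouk at root wants the highest of {A=7, B=-18, C=16}, so chooses C.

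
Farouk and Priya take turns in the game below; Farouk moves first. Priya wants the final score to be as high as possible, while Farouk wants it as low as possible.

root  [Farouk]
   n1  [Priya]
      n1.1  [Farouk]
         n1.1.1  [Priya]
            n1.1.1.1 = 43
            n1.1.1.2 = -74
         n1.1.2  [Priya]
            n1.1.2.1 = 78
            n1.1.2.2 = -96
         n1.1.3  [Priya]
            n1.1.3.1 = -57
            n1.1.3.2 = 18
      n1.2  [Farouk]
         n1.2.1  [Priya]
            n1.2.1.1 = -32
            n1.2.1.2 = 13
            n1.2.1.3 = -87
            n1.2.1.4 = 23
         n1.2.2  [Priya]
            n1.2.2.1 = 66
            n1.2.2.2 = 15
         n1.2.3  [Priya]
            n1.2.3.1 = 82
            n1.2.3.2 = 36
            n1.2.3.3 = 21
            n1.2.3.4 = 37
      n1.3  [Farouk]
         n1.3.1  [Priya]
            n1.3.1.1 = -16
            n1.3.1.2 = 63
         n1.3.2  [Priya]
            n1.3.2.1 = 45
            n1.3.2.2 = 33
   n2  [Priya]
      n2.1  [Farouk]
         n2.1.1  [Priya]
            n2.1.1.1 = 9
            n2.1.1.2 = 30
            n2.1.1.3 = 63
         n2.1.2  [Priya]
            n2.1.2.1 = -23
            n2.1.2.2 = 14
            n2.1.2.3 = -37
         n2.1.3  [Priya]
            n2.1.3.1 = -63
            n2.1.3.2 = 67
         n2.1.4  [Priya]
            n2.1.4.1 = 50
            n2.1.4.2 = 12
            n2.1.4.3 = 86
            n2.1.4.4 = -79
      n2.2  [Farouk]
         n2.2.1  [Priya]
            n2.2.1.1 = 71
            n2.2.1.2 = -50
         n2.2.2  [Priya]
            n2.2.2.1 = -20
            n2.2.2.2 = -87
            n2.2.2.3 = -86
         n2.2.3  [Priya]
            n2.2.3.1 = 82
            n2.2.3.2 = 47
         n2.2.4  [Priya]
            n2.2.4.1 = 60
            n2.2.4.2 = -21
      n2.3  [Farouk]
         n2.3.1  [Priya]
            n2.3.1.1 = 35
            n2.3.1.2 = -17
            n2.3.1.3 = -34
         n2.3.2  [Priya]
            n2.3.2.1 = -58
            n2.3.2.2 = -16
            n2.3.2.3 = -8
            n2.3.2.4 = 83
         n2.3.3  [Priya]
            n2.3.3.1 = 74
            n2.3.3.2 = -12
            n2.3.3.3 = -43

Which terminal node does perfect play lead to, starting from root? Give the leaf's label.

n2.3.1.1

n1.1.1 (Priya): max(43, -74) = 43
n1.1.2 (Priya): max(78, -96) = 78
n1.1.3 (Priya): max(-57, 18) = 18
n1.1 (Farouk): min(43, 78, 18) = 18
n1.2.1 (Priya): max(-32, 13, -87, 23) = 23
n1.2.2 (Priya): max(66, 15) = 66
n1.2.3 (Priya): max(82, 36, 21, 37) = 82
n1.2 (Farouk): min(23, 66, 82) = 23
n1.3.1 (Priya): max(-16, 63) = 63
n1.3.2 (Priya): max(45, 33) = 45
n1.3 (Farouk): min(63, 45) = 45
n1 (Priya): max(18, 23, 45) = 45
n2.1.1 (Priya): max(9, 30, 63) = 63
n2.1.2 (Priya): max(-23, 14, -37) = 14
n2.1.3 (Priya): max(-63, 67) = 67
n2.1.4 (Priya): max(50, 12, 86, -79) = 86
n2.1 (Farouk): min(63, 14, 67, 86) = 14
n2.2.1 (Priya): max(71, -50) = 71
n2.2.2 (Priya): max(-20, -87, -86) = -20
n2.2.3 (Priya): max(82, 47) = 82
n2.2.4 (Priya): max(60, -21) = 60
n2.2 (Farouk): min(71, -20, 82, 60) = -20
n2.3.1 (Priya): max(35, -17, -34) = 35
n2.3.2 (Priya): max(-58, -16, -8, 83) = 83
n2.3.3 (Priya): max(74, -12, -43) = 74
n2.3 (Farouk): min(35, 83, 74) = 35
n2 (Priya): max(14, -20, 35) = 35
root (Farouk): min(45, 35) = 35
At root, Farouk picks n2 (lowest: 35).
At n2, Priya picks n2.3 (highest: 35).
At n2.3, Farouk picks n2.3.1 (lowest: 35).
At n2.3.1, Priya picks n2.3.1.1 (highest: 35).
Terminal value 35.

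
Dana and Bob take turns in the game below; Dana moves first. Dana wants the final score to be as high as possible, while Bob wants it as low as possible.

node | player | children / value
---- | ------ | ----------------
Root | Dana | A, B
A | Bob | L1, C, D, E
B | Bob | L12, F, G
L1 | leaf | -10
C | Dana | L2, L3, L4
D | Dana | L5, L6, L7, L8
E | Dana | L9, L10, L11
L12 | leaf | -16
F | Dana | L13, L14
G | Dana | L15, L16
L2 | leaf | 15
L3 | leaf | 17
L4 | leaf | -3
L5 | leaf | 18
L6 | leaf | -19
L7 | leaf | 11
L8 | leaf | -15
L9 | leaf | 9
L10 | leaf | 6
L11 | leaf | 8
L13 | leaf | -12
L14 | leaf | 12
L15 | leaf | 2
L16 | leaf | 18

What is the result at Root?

C (Dana): max(15, 17, -3) = 17
D (Dana): max(18, -19, 11, -15) = 18
E (Dana): max(9, 6, 8) = 9
A (Bob): min(-10, 17, 18, 9) = -10
F (Dana): max(-12, 12) = 12
G (Dana): max(2, 18) = 18
B (Bob): min(-16, 12, 18) = -16
Root (Dana): max(-10, -16) = -10

-10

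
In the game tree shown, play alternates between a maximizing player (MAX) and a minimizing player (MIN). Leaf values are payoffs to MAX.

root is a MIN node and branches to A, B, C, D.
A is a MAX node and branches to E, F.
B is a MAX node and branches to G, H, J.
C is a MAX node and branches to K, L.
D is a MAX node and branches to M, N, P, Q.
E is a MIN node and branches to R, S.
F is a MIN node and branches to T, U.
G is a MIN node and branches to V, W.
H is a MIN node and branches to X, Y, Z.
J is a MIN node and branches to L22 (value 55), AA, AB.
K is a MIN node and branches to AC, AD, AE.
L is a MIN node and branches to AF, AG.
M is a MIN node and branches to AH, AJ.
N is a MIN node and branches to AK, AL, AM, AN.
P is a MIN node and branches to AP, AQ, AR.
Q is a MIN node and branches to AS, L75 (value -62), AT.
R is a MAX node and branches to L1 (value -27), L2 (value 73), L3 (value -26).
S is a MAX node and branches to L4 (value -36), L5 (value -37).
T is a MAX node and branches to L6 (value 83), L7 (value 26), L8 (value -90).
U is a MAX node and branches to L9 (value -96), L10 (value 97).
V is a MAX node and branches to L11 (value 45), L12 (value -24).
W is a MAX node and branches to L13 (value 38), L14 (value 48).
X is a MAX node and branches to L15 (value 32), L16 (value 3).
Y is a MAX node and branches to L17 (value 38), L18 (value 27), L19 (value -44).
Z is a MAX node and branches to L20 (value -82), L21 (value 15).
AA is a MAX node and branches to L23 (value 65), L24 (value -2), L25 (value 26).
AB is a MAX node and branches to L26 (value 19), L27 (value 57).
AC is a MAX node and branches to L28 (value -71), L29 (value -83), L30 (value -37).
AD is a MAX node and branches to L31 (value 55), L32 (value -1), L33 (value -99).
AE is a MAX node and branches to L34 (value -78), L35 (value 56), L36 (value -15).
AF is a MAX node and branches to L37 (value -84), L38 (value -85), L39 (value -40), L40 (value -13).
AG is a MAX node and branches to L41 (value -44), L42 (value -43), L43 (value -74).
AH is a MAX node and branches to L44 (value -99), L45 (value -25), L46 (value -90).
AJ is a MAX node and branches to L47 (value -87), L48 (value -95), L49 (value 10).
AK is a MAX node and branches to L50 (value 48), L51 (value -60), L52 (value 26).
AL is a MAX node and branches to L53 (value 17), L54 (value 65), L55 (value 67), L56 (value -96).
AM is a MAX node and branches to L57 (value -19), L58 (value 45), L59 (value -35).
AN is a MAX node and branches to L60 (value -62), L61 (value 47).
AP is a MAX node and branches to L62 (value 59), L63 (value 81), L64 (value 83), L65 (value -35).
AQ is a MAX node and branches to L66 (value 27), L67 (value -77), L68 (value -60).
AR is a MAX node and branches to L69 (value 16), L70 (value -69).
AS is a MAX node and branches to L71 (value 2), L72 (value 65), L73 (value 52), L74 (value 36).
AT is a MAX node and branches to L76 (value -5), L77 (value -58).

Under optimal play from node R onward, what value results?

73

R (MAX): max(-27, 73, -26) = 73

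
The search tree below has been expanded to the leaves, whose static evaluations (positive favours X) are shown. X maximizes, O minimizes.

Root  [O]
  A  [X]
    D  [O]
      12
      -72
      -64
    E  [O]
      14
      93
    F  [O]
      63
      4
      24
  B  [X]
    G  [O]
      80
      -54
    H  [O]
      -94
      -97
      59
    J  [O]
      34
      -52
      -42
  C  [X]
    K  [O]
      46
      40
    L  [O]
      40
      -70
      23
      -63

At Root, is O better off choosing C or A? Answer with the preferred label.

K (O): min(46, 40) = 40
L (O): min(40, -70, 23, -63) = -70
C (X): max(40, -70) = 40
D (O): min(12, -72, -64) = -72
E (O): min(14, 93) = 14
F (O): min(63, 4, 24) = 4
A (X): max(-72, 14, 4) = 14
O prefers the lower value; C=40, A=14. A is better since 14 < 40.

A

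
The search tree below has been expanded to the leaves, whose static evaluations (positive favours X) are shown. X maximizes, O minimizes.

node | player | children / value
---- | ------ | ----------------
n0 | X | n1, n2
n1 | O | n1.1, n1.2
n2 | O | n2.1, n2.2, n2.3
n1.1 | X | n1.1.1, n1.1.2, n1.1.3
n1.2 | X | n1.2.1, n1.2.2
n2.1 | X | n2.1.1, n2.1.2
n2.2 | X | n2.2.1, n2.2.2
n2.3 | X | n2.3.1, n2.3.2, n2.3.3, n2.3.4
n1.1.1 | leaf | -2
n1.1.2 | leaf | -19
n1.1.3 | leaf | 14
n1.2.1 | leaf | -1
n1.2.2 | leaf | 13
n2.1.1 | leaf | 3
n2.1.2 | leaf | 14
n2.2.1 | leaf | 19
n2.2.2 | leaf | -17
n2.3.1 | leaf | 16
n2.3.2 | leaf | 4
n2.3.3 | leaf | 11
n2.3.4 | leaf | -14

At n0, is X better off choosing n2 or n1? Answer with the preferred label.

n2.1 (X): max(3, 14) = 14
n2.2 (X): max(19, -17) = 19
n2.3 (X): max(16, 4, 11, -14) = 16
n2 (O): min(14, 19, 16) = 14
n1.1 (X): max(-2, -19, 14) = 14
n1.2 (X): max(-1, 13) = 13
n1 (O): min(14, 13) = 13
X prefers the higher value; n2=14, n1=13. n2 is better since 14 > 13.

n2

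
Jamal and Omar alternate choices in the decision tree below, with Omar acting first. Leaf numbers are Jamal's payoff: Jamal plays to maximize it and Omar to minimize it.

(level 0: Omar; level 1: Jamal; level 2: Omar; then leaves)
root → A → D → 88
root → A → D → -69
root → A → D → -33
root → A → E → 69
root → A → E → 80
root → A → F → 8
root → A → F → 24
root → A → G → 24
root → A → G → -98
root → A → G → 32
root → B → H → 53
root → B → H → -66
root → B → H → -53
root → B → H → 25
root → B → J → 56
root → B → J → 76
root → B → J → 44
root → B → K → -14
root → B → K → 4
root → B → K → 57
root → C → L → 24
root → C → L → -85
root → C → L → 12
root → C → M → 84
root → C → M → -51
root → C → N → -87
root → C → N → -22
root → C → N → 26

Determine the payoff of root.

D (Omar): min(88, -69, -33) = -69
E (Omar): min(69, 80) = 69
F (Omar): min(8, 24) = 8
G (Omar): min(24, -98, 32) = -98
A (Jamal): max(-69, 69, 8, -98) = 69
H (Omar): min(53, -66, -53, 25) = -66
J (Omar): min(56, 76, 44) = 44
K (Omar): min(-14, 4, 57) = -14
B (Jamal): max(-66, 44, -14) = 44
L (Omar): min(24, -85, 12) = -85
M (Omar): min(84, -51) = -51
N (Omar): min(-87, -22, 26) = -87
C (Jamal): max(-85, -51, -87) = -51
root (Omar): min(69, 44, -51) = -51

-51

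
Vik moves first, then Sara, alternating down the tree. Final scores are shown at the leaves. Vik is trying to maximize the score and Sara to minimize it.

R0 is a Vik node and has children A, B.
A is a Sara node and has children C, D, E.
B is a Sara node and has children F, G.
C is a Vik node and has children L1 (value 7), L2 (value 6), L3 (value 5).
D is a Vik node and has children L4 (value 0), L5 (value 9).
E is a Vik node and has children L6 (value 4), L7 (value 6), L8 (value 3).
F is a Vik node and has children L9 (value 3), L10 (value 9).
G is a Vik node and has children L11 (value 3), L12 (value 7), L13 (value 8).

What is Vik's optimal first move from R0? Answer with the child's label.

C (Vik): max(7, 6, 5) = 7
D (Vik): max(0, 9) = 9
E (Vik): max(4, 6, 3) = 6
A (Sara): min(7, 9, 6) = 6
F (Vik): max(3, 9) = 9
G (Vik): max(3, 7, 8) = 8
B (Sara): min(9, 8) = 8
R0 (Vik): max(6, 8) = 8
Vik at R0 wants the highest of {A=6, B=8}, so chooses B.

B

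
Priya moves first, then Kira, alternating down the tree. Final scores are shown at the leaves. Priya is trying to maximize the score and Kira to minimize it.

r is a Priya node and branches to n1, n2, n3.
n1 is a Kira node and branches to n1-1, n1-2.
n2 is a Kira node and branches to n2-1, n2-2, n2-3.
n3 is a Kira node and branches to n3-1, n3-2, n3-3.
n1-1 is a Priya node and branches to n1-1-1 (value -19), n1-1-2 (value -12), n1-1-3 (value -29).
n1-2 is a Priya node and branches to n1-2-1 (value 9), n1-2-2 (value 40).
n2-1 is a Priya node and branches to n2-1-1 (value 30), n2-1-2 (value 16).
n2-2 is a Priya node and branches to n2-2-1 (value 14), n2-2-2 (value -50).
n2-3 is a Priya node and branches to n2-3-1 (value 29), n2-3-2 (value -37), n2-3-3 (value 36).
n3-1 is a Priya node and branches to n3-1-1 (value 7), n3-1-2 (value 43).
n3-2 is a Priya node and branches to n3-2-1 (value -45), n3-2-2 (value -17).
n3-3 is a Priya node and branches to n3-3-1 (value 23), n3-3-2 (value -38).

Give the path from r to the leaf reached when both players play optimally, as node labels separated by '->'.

r -> n2 -> n2-2 -> n2-2-1

n1-1 (Priya): max(-19, -12, -29) = -12
n1-2 (Priya): max(9, 40) = 40
n1 (Kira): min(-12, 40) = -12
n2-1 (Priya): max(30, 16) = 30
n2-2 (Priya): max(14, -50) = 14
n2-3 (Priya): max(29, -37, 36) = 36
n2 (Kira): min(30, 14, 36) = 14
n3-1 (Priya): max(7, 43) = 43
n3-2 (Priya): max(-45, -17) = -17
n3-3 (Priya): max(23, -38) = 23
n3 (Kira): min(43, -17, 23) = -17
r (Priya): max(-12, 14, -17) = 14
At r, Priya picks n2 (highest: 14).
At n2, Kira picks n2-2 (lowest: 14).
At n2-2, Priya picks n2-2-1 (highest: 14).
Terminal value 14.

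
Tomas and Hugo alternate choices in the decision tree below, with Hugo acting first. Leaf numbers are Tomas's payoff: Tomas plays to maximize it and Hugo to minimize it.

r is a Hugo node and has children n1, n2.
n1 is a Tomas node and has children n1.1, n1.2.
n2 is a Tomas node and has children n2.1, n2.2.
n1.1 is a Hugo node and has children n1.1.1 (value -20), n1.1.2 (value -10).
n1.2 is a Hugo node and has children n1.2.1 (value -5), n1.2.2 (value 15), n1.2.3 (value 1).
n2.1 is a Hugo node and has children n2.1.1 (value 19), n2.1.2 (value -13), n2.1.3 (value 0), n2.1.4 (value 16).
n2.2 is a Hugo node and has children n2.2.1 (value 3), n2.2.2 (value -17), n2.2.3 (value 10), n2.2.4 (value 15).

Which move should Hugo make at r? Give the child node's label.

n2

n1.1 (Hugo): min(-20, -10) = -20
n1.2 (Hugo): min(-5, 15, 1) = -5
n1 (Tomas): max(-20, -5) = -5
n2.1 (Hugo): min(19, -13, 0, 16) = -13
n2.2 (Hugo): min(3, -17, 10, 15) = -17
n2 (Tomas): max(-13, -17) = -13
r (Hugo): min(-5, -13) = -13
Hugo at r wants the lowest of {n1=-5, n2=-13}, so chooses n2.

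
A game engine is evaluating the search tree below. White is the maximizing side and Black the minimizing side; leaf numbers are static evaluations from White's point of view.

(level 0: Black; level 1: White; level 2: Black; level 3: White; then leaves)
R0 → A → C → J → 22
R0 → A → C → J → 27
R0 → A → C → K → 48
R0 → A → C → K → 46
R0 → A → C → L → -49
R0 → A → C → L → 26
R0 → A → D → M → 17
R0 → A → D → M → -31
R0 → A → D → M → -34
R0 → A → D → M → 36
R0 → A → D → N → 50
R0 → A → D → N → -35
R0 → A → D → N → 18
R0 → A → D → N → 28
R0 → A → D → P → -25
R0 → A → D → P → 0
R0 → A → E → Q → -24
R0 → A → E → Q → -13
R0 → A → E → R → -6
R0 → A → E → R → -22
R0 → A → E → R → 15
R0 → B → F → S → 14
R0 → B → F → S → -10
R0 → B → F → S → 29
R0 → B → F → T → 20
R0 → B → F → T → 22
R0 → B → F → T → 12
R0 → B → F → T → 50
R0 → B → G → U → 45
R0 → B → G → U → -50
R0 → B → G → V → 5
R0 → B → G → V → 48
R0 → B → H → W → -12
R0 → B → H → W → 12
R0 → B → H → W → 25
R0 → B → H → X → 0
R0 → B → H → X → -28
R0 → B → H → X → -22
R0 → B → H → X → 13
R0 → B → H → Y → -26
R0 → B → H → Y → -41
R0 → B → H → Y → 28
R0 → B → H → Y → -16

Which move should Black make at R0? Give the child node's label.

J (White): max(22, 27) = 27
K (White): max(48, 46) = 48
L (White): max(-49, 26) = 26
C (Black): min(27, 48, 26) = 26
M (White): max(17, -31, -34, 36) = 36
N (White): max(50, -35, 18, 28) = 50
P (White): max(-25, 0) = 0
D (Black): min(36, 50, 0) = 0
Q (White): max(-24, -13) = -13
R (White): max(-6, -22, 15) = 15
E (Black): min(-13, 15) = -13
A (White): max(26, 0, -13) = 26
S (White): max(14, -10, 29) = 29
T (White): max(20, 22, 12, 50) = 50
F (Black): min(29, 50) = 29
U (White): max(45, -50) = 45
V (White): max(5, 48) = 48
G (Black): min(45, 48) = 45
W (White): max(-12, 12, 25) = 25
X (White): max(0, -28, -22, 13) = 13
Y (White): max(-26, -41, 28, -16) = 28
H (Black): min(25, 13, 28) = 13
B (White): max(29, 45, 13) = 45
R0 (Black): min(26, 45) = 26
Black at R0 wants the lowest of {A=26, B=45}, so chooses A.

A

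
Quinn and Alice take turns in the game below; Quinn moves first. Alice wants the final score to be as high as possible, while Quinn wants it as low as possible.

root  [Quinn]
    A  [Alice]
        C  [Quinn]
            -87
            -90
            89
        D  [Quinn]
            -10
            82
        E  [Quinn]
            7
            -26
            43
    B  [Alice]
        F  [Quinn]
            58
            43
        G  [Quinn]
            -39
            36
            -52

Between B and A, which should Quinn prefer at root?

F (Quinn): min(58, 43) = 43
G (Quinn): min(-39, 36, -52) = -52
B (Alice): max(43, -52) = 43
C (Quinn): min(-87, -90, 89) = -90
D (Quinn): min(-10, 82) = -10
E (Quinn): min(7, -26, 43) = -26
A (Alice): max(-90, -10, -26) = -10
Quinn prefers the lower value; B=43, A=-10. A is better since -10 < 43.

A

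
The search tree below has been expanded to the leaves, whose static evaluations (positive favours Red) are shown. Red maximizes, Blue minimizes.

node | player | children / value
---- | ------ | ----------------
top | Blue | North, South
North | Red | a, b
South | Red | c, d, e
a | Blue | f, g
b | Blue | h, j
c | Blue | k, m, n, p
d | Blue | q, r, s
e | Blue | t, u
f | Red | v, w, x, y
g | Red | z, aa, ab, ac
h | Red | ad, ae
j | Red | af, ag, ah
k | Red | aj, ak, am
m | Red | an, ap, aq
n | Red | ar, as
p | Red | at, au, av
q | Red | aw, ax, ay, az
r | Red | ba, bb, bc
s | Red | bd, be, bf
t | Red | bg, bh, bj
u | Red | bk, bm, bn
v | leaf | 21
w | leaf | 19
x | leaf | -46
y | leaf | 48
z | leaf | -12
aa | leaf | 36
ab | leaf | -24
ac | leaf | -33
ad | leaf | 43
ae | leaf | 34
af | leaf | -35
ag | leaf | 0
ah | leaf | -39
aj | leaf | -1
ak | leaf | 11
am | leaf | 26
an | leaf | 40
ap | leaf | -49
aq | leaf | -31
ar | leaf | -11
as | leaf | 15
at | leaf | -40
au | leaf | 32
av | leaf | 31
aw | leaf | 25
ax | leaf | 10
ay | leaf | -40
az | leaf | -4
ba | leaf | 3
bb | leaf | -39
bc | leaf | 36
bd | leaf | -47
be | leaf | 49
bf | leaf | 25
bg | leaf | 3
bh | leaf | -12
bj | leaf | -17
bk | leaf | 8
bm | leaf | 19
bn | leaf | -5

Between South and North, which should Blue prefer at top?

k (Red): max(-1, 11, 26) = 26
m (Red): max(40, -49, -31) = 40
n (Red): max(-11, 15) = 15
p (Red): max(-40, 32, 31) = 32
c (Blue): min(26, 40, 15, 32) = 15
q (Red): max(25, 10, -40, -4) = 25
r (Red): max(3, -39, 36) = 36
s (Red): max(-47, 49, 25) = 49
d (Blue): min(25, 36, 49) = 25
t (Red): max(3, -12, -17) = 3
u (Red): max(8, 19, -5) = 19
e (Blue): min(3, 19) = 3
South (Red): max(15, 25, 3) = 25
f (Red): max(21, 19, -46, 48) = 48
g (Red): max(-12, 36, -24, -33) = 36
a (Blue): min(48, 36) = 36
h (Red): max(43, 34) = 43
j (Red): max(-35, 0, -39) = 0
b (Blue): min(43, 0) = 0
North (Red): max(36, 0) = 36
Blue prefers the lower value; South=25, North=36. South is better since 25 < 36.

South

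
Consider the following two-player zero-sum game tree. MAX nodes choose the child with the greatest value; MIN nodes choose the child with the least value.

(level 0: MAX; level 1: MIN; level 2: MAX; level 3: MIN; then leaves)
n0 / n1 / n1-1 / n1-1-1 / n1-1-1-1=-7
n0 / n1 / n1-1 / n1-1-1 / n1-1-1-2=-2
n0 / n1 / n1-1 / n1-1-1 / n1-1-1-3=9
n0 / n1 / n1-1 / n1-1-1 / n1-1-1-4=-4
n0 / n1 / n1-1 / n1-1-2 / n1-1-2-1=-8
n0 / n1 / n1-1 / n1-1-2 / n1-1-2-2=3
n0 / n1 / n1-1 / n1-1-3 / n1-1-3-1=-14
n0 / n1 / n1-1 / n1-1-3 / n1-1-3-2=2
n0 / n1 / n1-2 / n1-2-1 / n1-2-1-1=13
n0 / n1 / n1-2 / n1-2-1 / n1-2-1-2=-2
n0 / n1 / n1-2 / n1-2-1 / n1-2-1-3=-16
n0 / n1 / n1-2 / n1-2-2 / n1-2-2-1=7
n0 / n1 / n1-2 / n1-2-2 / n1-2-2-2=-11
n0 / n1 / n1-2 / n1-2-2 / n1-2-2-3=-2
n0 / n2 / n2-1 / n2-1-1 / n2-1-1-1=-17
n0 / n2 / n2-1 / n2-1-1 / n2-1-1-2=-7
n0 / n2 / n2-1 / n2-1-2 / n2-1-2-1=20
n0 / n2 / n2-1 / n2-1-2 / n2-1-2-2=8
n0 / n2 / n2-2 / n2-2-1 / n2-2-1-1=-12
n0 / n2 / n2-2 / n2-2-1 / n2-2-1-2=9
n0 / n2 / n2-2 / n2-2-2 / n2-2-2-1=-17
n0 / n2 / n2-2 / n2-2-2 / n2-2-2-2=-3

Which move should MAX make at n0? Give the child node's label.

n1

n1-1-1 (MIN): min(-7, -2, 9, -4) = -7
n1-1-2 (MIN): min(-8, 3) = -8
n1-1-3 (MIN): min(-14, 2) = -14
n1-1 (MAX): max(-7, -8, -14) = -7
n1-2-1 (MIN): min(13, -2, -16) = -16
n1-2-2 (MIN): min(7, -11, -2) = -11
n1-2 (MAX): max(-16, -11) = -11
n1 (MIN): min(-7, -11) = -11
n2-1-1 (MIN): min(-17, -7) = -17
n2-1-2 (MIN): min(20, 8) = 8
n2-1 (MAX): max(-17, 8) = 8
n2-2-1 (MIN): min(-12, 9) = -12
n2-2-2 (MIN): min(-17, -3) = -17
n2-2 (MAX): max(-12, -17) = -12
n2 (MIN): min(8, -12) = -12
n0 (MAX): max(-11, -12) = -11
MAX at n0 wants the highest of {n1=-11, n2=-12}, so chooses n1.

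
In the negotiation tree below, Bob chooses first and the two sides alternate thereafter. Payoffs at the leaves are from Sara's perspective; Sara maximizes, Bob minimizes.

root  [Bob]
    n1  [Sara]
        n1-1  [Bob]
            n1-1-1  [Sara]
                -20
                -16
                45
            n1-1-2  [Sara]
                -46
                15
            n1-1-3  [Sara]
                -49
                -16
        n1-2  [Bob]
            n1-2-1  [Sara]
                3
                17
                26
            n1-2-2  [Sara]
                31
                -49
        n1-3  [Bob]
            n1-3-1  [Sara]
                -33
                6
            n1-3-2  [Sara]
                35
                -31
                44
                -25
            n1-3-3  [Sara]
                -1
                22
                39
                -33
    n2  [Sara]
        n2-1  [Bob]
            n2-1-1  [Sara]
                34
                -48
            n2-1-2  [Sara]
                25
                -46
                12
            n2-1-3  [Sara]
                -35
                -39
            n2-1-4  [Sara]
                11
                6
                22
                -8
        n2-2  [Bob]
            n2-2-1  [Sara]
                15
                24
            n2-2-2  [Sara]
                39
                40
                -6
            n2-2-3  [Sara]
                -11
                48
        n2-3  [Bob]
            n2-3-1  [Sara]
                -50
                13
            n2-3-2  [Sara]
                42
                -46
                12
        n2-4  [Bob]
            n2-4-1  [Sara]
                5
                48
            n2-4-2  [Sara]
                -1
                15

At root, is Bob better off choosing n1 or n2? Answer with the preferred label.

n1-1-1 (Sara): max(-20, -16, 45) = 45
n1-1-2 (Sara): max(-46, 15) = 15
n1-1-3 (Sara): max(-49, -16) = -16
n1-1 (Bob): min(45, 15, -16) = -16
n1-2-1 (Sara): max(3, 17, 26) = 26
n1-2-2 (Sara): max(31, -49) = 31
n1-2 (Bob): min(26, 31) = 26
n1-3-1 (Sara): max(-33, 6) = 6
n1-3-2 (Sara): max(35, -31, 44, -25) = 44
n1-3-3 (Sara): max(-1, 22, 39, -33) = 39
n1-3 (Bob): min(6, 44, 39) = 6
n1 (Sara): max(-16, 26, 6) = 26
n2-1-1 (Sara): max(34, -48) = 34
n2-1-2 (Sara): max(25, -46, 12) = 25
n2-1-3 (Sara): max(-35, -39) = -35
n2-1-4 (Sara): max(11, 6, 22, -8) = 22
n2-1 (Bob): min(34, 25, -35, 22) = -35
n2-2-1 (Sara): max(15, 24) = 24
n2-2-2 (Sara): max(39, 40, -6) = 40
n2-2-3 (Sara): max(-11, 48) = 48
n2-2 (Bob): min(24, 40, 48) = 24
n2-3-1 (Sara): max(-50, 13) = 13
n2-3-2 (Sara): max(42, -46, 12) = 42
n2-3 (Bob): min(13, 42) = 13
n2-4-1 (Sara): max(5, 48) = 48
n2-4-2 (Sara): max(-1, 15) = 15
n2-4 (Bob): min(48, 15) = 15
n2 (Sara): max(-35, 24, 13, 15) = 24
Bob prefers the lower value; n1=26, n2=24. n2 is better since 24 < 26.

n2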